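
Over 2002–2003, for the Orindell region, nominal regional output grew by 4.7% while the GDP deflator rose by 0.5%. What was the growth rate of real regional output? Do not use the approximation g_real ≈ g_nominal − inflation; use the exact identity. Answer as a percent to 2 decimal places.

4.18%

(1 + g_nom) = (1 + g_real)(1 + π), so g_real = 1.0470 / 1.0050 − 1 = 0.04179.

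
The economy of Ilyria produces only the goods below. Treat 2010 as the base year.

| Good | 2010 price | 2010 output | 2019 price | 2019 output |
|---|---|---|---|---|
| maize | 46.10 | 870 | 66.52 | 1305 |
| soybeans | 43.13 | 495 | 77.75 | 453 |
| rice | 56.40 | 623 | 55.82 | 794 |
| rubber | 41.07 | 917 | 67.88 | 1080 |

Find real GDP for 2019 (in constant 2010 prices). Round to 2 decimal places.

Real GDP 2019 = Σ (p_2010 × q_2019) = 46.10·1305 + 43.13·453 + 56.40·794 + 41.07·1080 = 168835.59.

168835.59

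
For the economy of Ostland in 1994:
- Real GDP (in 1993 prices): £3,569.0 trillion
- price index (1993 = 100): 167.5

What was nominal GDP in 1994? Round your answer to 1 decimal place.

Nominal GDP = Real × (price index/100) = 3569.0 × 1.675 = 5978.08.

£5,978.1 trillion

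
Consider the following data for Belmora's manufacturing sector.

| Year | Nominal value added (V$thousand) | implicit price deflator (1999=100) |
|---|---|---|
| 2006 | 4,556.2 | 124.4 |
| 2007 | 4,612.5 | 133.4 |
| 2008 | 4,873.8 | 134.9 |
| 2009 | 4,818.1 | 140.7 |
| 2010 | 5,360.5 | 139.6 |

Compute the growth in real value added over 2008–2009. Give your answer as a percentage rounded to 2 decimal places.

Real value added 2008 = 4873.8/1.349 = 3612.90.
Real value added 2009 = 4818.1/1.407 = 3424.38.
Change = 3424.38/3612.90 − 1 = -0.0522.

-5.22%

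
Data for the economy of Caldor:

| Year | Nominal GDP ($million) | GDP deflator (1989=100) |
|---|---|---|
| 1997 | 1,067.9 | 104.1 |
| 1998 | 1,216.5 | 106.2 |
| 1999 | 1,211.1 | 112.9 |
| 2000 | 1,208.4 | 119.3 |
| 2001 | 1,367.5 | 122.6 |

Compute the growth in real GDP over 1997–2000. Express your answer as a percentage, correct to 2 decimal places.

-1.26%

Real GDP 1997 = 1067.9/1.041 = 1025.84.
Real GDP 2000 = 1208.4/1.193 = 1012.91.
Change = 1012.91/1025.84 − 1 = -0.0126.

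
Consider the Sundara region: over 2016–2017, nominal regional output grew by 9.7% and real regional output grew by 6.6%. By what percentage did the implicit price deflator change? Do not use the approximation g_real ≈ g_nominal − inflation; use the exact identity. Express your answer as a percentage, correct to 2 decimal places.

2.91%

(1 + g_nom) = (1 + g_real)(1 + π), so π = 1.0970 / 1.0660 − 1 = 0.02908.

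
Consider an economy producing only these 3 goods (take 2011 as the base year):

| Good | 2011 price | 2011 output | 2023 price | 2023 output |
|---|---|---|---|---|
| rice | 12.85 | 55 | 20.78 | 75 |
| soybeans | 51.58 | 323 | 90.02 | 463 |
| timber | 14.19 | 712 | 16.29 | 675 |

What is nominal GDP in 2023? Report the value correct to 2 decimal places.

Nominal GDP 2023 = Σ (p_2023 × q_2023) = 20.78·75 + 90.02·463 + 16.29·675 = 54233.51.

54233.51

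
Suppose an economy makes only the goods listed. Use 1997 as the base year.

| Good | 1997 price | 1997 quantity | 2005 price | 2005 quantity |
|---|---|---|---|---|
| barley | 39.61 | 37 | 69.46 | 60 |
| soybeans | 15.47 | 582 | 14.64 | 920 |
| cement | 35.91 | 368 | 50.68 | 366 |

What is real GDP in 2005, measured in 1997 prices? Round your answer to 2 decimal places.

29752.06

Real GDP 2005 = Σ (p_1997 × q_2005) = 39.61·60 + 15.47·920 + 35.91·366 = 29752.06.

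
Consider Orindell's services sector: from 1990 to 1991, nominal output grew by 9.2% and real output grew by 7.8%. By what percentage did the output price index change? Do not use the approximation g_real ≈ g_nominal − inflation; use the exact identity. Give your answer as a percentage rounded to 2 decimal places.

(1 + g_nom) = (1 + g_real)(1 + π), so π = 1.0920 / 1.0780 − 1 = 0.01299.

1.30%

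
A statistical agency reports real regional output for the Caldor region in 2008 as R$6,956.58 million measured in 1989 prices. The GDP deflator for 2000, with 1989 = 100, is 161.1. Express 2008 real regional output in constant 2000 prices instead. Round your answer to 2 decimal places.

Real regional output in 2000 prices = Real regional output in 1989 prices × (P_2000/P_1989) = 6956.58 × 1.611 = 11207.05.

R$11,207.05 million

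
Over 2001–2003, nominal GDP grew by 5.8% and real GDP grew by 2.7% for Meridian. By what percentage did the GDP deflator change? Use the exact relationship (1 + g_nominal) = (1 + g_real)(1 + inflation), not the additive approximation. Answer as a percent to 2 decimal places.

3.02%

(1 + g_nom) = (1 + g_real)(1 + π), so π = 1.0580 / 1.0270 − 1 = 0.03019.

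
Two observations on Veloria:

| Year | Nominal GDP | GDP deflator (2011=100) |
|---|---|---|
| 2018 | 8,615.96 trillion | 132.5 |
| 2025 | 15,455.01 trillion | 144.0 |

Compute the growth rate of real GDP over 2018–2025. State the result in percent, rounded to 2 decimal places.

Deflate each year: 2018 → 8615.96/1.325 = 6502.61; 2025 → 15455.01/1.440 = 10732.65.
So real GDP changed by 10732.65/6502.61 − 1 = 0.6505, i.e. 65.05%.

65.05%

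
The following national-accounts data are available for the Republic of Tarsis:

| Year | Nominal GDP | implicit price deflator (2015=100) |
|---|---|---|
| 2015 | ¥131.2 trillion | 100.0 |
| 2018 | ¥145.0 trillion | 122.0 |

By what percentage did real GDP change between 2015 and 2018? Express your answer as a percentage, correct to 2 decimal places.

-9.41%

Deflate each year: 2015 → 131.2/1.000 = 131.20; 2018 → 145.0/1.220 = 118.85.
So real GDP changed by 118.85/131.20 − 1 = -0.0941, i.e. -9.41%.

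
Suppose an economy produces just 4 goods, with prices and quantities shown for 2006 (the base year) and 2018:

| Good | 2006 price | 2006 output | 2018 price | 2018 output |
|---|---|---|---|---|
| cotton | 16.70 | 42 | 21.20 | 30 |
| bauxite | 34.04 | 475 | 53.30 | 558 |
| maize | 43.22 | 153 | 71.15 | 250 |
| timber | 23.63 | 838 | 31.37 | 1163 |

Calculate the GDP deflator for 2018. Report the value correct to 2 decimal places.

146.50

Nominal GDP 2018 = 21.20·30 + 53.30·558 + 71.15·250 + 31.37·1163 = 84648.21.
Real GDP 2018 (at 2006 prices) = 16.70·30 + 34.04·558 + 43.22·250 + 23.63·1163 = 57782.01.
Deflator = Nominal/Real × 100 = 84648.21/57782.01 × 100 = 146.496.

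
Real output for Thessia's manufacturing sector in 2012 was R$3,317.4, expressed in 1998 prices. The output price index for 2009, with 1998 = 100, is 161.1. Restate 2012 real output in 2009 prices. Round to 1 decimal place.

R$5,344.3

Real output in 2009 prices = Real output in 1998 prices × (P_2009/P_1998) = 3317.4 × 1.611 = 5344.33.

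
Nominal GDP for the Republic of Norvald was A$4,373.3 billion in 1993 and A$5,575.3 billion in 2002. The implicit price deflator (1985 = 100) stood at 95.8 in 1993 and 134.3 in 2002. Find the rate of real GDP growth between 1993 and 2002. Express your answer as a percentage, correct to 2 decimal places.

-9.06%

Deflate each year: 1993 → 4373.3/0.958 = 4565.03; 2002 → 5575.3/1.343 = 4151.38.
So real GDP changed by 4151.38/4565.03 − 1 = -0.0906, i.e. -9.06%.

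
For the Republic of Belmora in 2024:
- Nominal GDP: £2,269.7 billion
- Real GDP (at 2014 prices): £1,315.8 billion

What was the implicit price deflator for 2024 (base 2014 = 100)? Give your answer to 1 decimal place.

172.5

implicit price deflator = (Nominal / Real) × 100 = 2269.7 / 1315.8 × 100 = 172.50.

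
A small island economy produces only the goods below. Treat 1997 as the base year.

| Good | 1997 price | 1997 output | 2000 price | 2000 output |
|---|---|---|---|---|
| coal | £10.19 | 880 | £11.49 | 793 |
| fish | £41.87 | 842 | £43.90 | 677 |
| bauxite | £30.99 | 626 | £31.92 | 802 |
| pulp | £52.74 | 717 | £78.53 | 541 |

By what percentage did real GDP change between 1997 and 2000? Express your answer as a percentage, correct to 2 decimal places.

-11.46%

Real GDP 1997 = Nominal GDP 1997 = 10.19·880 + 41.87·842 + 30.99·626 + 52.74·717 = 101436.06.
Real GDP 2000 (at 1997 prices) = 10.19·793 + 41.87·677 + 30.99·802 + 52.74·541 = 89812.98.
Real growth = 89812.98/101436.06 − 1 = -0.1146.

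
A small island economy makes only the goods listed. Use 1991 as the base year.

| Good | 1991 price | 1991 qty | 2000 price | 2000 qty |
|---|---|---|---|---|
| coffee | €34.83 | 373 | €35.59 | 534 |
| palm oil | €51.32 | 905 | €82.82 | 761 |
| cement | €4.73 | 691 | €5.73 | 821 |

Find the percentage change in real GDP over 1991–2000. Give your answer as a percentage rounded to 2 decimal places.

-1.86%

Real GDP 1991 = Nominal GDP 1991 = 34.83·373 + 51.32·905 + 4.73·691 = 62704.62.
Real GDP 2000 (at 1991 prices) = 34.83·534 + 51.32·761 + 4.73·821 = 61537.07.
Real growth = 61537.07/62704.62 − 1 = -0.0186.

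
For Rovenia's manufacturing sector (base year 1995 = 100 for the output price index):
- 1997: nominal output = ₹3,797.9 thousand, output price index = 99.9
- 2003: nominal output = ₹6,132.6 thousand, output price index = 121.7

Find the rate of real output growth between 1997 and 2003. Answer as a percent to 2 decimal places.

32.55%

Real output 1997 = 3797.9 / 0.999 = 3801.70.
Real output 2003 = 6132.6 / 1.217 = 5039.11.
Real growth = 5039.11 / 3801.70 − 1 = 0.3255.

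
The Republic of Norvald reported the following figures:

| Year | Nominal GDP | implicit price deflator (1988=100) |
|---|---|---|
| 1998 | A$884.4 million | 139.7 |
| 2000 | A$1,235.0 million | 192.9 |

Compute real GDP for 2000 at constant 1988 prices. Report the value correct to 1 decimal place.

A$640.2 million

Real GDP = Nominal / (implicit price deflator/100) = 1235.0 / 1.929 = 640.23.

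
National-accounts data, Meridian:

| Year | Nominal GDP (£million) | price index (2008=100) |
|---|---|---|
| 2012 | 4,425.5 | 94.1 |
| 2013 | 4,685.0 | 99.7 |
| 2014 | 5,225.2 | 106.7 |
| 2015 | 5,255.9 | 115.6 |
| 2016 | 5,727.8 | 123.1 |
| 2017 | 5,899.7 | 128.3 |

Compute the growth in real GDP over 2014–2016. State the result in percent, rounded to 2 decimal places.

-4.99%

Real GDP 2014 = 5225.2/1.067 = 4897.09.
Real GDP 2016 = 5727.8/1.231 = 4652.97.
Change = 4652.97/4897.09 − 1 = -0.0499.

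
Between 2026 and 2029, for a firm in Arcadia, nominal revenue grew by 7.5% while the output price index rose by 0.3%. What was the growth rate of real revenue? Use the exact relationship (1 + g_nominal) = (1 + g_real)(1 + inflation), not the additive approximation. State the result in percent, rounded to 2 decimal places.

7.18%

(1 + g_nom) = (1 + g_real)(1 + π), so g_real = 1.0750 / 1.0030 − 1 = 0.07178.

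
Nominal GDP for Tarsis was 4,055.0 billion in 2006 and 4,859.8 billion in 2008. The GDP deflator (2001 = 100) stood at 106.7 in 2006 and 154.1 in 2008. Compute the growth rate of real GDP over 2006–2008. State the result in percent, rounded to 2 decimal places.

Real GDP 2006 = 4055.0 / 1.067 = 3800.37.
Real GDP 2008 = 4859.8 / 1.541 = 3153.67.
Real growth = 3153.67 / 3800.37 − 1 = -0.1702.

-17.02%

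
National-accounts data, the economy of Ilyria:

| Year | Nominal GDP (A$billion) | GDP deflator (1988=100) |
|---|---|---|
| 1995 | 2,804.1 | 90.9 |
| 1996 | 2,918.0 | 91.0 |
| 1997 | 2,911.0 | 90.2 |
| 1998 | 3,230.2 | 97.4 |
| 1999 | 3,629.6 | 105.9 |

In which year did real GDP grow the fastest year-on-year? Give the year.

1996

1996: real = 2918.0/0.910 = 3206.59; growth vs 1995 (3084.82) = 3.95%.
1997: real = 2911.0/0.902 = 3227.27; growth vs 1996 (3206.59) = 0.64%.
1998: real = 3230.2/0.974 = 3316.43; growth vs 1997 (3227.27) = 2.76%.
1999: real = 3629.6/1.059 = 3427.38; growth vs 1998 (3316.43) = 3.35%.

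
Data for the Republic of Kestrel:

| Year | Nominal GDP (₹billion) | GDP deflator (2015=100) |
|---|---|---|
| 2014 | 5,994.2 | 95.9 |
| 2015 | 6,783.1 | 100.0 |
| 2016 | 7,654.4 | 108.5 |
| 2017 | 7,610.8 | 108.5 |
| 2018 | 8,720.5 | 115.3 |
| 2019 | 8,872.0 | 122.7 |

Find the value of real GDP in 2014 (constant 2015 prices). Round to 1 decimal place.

₹6,250.5 billion

Real GDP 2014 = 5994.2 / 0.959 = 6250.47.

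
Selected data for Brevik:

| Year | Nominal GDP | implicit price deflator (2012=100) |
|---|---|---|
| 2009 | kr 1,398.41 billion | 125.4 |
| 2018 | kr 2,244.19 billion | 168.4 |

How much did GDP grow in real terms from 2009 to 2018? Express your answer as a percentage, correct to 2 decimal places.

19.50%

Real GDP 2009 = 1398.41 / 1.254 = 1115.16.
Real GDP 2018 = 2244.19 / 1.684 = 1332.65.
Real growth = 1332.65 / 1115.16 − 1 = 0.1950.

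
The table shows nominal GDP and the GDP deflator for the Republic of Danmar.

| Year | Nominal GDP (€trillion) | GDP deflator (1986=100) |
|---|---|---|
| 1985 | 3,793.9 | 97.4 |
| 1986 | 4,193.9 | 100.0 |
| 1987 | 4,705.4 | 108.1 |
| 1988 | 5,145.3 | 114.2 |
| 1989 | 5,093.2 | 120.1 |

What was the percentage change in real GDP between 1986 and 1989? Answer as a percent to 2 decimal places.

Real GDP 1986 = 4193.9/1.000 = 4193.90.
Real GDP 1989 = 5093.2/1.201 = 4240.80.
Change = 4240.80/4193.90 − 1 = 0.0112.

1.12%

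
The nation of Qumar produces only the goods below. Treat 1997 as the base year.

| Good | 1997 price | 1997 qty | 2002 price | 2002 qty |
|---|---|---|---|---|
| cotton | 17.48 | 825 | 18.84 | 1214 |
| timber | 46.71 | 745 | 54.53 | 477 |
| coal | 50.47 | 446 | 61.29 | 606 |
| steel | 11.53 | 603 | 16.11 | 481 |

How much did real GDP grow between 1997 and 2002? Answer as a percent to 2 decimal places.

1.21%

Real GDP 1997 = Nominal GDP 1997 = 17.48·825 + 46.71·745 + 50.47·446 + 11.53·603 = 78682.16.
Real GDP 2002 (at 1997 prices) = 17.48·1214 + 46.71·477 + 50.47·606 + 11.53·481 = 79632.14.
Real growth = 79632.14/78682.16 − 1 = 0.0121.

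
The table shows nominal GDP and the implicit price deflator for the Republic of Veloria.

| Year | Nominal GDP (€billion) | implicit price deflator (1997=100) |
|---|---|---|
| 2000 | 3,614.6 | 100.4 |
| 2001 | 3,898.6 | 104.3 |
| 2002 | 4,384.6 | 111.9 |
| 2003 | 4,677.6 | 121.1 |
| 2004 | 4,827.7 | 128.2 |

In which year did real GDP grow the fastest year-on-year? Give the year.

2001: real = 3898.6/1.043 = 3737.87; growth vs 2000 (3600.20) = 3.82%.
2002: real = 4384.6/1.119 = 3918.32; growth vs 2001 (3737.87) = 4.83%.
2003: real = 4677.6/1.211 = 3862.59; growth vs 2002 (3918.32) = -1.42%.
2004: real = 4827.7/1.282 = 3765.76; growth vs 2003 (3862.59) = -2.51%.

2002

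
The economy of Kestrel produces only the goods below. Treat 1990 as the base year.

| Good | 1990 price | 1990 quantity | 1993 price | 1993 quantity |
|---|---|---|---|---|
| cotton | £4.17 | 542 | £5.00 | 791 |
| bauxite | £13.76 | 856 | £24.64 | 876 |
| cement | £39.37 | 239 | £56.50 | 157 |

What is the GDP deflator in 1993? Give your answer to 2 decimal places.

159.80

Nominal GDP 1993 = 5.00·791 + 24.64·876 + 56.50·157 = 34410.14.
Real GDP 1993 (at 1990 prices) = 4.17·791 + 13.76·876 + 39.37·157 = 21533.32.
Deflator = Nominal/Real × 100 = 34410.14/21533.32 × 100 = 159.800.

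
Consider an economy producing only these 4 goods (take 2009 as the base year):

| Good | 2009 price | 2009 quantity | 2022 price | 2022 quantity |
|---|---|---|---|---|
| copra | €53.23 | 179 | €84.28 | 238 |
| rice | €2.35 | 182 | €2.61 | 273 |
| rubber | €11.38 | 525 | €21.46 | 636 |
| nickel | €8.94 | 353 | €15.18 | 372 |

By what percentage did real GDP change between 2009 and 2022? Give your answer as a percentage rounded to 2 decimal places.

25.08%

Real GDP 2009 = Nominal GDP 2009 = 53.23·179 + 2.35·182 + 11.38·525 + 8.94·353 = 19086.19.
Real GDP 2022 (at 2009 prices) = 53.23·238 + 2.35·273 + 11.38·636 + 8.94·372 = 23873.65.
Real growth = 23873.65/19086.19 − 1 = 0.2508.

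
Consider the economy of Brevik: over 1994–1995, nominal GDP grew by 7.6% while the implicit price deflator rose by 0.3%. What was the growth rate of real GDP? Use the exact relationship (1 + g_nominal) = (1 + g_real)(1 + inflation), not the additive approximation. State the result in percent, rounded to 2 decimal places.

(1 + g_nom) = (1 + g_real)(1 + π), so g_real = 1.0760 / 1.0030 − 1 = 0.07278.

7.28%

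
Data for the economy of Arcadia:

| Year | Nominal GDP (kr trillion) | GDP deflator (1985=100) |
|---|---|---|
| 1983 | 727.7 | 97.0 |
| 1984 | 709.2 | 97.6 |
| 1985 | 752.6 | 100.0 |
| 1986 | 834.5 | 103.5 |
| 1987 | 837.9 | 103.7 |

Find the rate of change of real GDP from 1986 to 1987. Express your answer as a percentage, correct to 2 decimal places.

Real GDP 1986 = 834.5/1.035 = 806.28.
Real GDP 1987 = 837.9/1.037 = 808.00.
Change = 808.00/806.28 − 1 = 0.0021.

0.21%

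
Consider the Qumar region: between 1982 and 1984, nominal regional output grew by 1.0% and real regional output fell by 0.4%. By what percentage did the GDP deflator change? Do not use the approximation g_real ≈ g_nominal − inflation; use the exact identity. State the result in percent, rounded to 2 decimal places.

(1 + g_nom) = (1 + g_real)(1 + π), so π = 1.0100 / 0.9960 − 1 = 0.01406.

1.41%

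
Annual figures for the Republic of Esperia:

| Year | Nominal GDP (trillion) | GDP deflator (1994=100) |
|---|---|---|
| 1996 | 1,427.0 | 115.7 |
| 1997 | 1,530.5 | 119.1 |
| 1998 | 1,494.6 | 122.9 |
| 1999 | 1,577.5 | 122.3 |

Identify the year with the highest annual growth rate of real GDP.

1997: real = 1530.5/1.191 = 1285.05; growth vs 1996 (1233.36) = 4.19%.
1998: real = 1494.6/1.229 = 1216.11; growth vs 1997 (1285.05) = -5.36%.
1999: real = 1577.5/1.223 = 1289.86; growth vs 1998 (1216.11) = 6.06%.

1999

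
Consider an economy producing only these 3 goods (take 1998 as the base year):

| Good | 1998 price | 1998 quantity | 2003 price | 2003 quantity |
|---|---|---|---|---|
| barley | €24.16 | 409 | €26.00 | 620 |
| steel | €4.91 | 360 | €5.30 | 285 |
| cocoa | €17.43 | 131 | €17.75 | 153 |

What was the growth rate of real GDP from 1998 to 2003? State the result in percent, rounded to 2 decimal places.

Real GDP 1998 = Nominal GDP 1998 = 24.16·409 + 4.91·360 + 17.43·131 = 13932.37.
Real GDP 2003 (at 1998 prices) = 24.16·620 + 4.91·285 + 17.43·153 = 19045.34.
Real growth = 19045.34/13932.37 − 1 = 0.3670.

36.70%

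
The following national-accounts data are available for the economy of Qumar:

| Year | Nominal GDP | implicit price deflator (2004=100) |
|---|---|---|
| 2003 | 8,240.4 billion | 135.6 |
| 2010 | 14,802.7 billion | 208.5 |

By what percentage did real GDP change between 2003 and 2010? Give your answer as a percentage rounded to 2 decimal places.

16.83%

Deflate each year: 2003 → 8240.4/1.356 = 6076.99; 2010 → 14802.7/2.085 = 7099.62.
So real GDP changed by 7099.62/6076.99 − 1 = 0.1683, i.e. 16.83%.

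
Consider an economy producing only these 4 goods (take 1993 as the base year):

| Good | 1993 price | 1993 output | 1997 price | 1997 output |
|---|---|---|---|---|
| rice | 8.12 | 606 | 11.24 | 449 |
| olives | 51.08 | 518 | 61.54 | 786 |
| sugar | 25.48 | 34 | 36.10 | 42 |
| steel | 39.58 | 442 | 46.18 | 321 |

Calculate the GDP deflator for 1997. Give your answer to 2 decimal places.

121.17

Nominal GDP 1997 = 11.24·449 + 61.54·786 + 36.10·42 + 46.18·321 = 69757.18.
Real GDP 1997 (at 1993 prices) = 8.12·449 + 51.08·786 + 25.48·42 + 39.58·321 = 57570.10.
Deflator = Nominal/Real × 100 = 69757.18/57570.10 × 100 = 121.169.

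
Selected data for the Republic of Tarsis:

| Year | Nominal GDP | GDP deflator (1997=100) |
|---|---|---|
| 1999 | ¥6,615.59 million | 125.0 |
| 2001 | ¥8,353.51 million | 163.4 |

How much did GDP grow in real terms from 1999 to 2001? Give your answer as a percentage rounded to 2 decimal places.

Real GDP 1999 = 6615.59 / 1.250 = 5292.47.
Real GDP 2001 = 8353.51 / 1.634 = 5112.31.
Real growth = 5112.31 / 5292.47 − 1 = -0.0340.

-3.40%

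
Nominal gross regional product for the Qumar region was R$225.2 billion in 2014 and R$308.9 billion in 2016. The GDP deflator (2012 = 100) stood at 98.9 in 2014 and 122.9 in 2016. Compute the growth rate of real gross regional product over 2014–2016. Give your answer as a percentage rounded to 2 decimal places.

Deflate each year: 2014 → 225.2/0.989 = 227.70; 2016 → 308.9/1.229 = 251.34.
So real gross regional product changed by 251.34/227.70 − 1 = 0.1038, i.e. 10.38%.

10.38%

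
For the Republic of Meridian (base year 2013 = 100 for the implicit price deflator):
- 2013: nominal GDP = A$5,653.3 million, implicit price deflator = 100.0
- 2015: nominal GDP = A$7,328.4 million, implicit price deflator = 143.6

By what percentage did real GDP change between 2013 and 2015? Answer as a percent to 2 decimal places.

Deflate each year: 2013 → 5653.3/1.000 = 5653.30; 2015 → 7328.4/1.436 = 5103.34.
So real GDP changed by 5103.34/5653.30 − 1 = -0.0973, i.e. -9.73%.

-9.73%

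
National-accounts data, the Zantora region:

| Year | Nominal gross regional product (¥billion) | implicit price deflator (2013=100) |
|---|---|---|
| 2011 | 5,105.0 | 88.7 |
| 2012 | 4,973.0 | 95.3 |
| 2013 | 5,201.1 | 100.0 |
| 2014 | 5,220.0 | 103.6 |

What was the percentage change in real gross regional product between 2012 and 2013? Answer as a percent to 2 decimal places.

Real gross regional product 2012 = 4973.0/0.953 = 5218.26.
Real gross regional product 2013 = 5201.1/1.000 = 5201.10.
Change = 5201.10/5218.26 − 1 = -0.0033.

-0.33%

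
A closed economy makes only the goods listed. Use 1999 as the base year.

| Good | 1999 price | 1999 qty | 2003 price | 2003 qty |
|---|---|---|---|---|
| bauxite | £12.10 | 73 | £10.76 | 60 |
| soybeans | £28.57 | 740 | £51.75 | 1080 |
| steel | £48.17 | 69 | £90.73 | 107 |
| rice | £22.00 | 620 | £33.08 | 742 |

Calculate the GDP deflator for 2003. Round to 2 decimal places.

171.11

Nominal GDP 2003 = 10.76·60 + 51.75·1080 + 90.73·107 + 33.08·742 = 90789.07.
Real GDP 2003 (at 1999 prices) = 12.10·60 + 28.57·1080 + 48.17·107 + 22.00·742 = 53059.79.
Deflator = Nominal/Real × 100 = 90789.07/53059.79 × 100 = 171.107.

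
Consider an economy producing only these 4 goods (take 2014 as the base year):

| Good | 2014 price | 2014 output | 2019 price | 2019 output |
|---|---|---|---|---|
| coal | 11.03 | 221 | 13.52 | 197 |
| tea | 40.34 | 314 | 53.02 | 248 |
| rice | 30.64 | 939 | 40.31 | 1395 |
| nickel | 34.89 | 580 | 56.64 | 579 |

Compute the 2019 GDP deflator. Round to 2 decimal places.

Nominal GDP 2019 = 13.52·197 + 53.02·248 + 40.31·1395 + 56.64·579 = 104839.41.
Real GDP 2019 (at 2014 prices) = 11.03·197 + 40.34·248 + 30.64·1395 + 34.89·579 = 75121.34.
Deflator = Nominal/Real × 100 = 104839.41/75121.34 × 100 = 139.560.

139.56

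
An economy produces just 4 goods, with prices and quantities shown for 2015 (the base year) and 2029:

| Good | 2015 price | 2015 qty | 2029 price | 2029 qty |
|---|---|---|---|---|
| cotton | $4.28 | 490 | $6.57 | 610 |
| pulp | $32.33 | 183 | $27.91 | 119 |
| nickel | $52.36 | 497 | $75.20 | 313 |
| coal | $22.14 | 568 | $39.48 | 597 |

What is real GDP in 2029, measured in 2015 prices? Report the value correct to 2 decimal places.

Real GDP 2029 = Σ (p_2015 × q_2029) = 4.28·610 + 32.33·119 + 52.36·313 + 22.14·597 = 36064.33.

$36064.33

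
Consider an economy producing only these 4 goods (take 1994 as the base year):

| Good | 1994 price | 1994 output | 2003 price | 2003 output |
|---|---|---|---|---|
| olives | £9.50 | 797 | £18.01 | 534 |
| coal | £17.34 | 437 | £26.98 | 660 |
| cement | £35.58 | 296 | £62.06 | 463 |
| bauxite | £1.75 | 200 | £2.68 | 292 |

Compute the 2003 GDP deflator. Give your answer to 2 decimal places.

169.96

Nominal GDP 2003 = 18.01·534 + 26.98·660 + 62.06·463 + 2.68·292 = 56940.48.
Real GDP 2003 (at 1994 prices) = 9.50·534 + 17.34·660 + 35.58·463 + 1.75·292 = 33501.94.
Deflator = Nominal/Real × 100 = 56940.48/33501.94 × 100 = 169.962.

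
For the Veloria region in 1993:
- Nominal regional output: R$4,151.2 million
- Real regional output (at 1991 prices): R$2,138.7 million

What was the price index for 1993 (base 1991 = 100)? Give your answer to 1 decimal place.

194.1

price index = (Nominal / Real) × 100 = 4151.2 / 2138.7 × 100 = 194.10.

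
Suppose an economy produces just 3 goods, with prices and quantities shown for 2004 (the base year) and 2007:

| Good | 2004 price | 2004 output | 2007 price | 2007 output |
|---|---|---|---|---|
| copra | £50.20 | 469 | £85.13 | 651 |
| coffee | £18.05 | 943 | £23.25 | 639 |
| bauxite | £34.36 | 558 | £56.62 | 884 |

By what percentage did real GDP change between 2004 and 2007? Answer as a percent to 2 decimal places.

Real GDP 2004 = Nominal GDP 2004 = 50.20·469 + 18.05·943 + 34.36·558 = 59737.83.
Real GDP 2007 (at 2004 prices) = 50.20·651 + 18.05·639 + 34.36·884 = 74588.39.
Real growth = 74588.39/59737.83 − 1 = 0.2486.

24.86%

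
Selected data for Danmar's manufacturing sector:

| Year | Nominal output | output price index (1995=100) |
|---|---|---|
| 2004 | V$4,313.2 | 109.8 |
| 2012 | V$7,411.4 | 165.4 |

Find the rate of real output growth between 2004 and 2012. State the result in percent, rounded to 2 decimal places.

14.07%

Deflate each year: 2004 → 4313.2/1.098 = 3928.23; 2012 → 7411.4/1.654 = 4480.89.
So real output changed by 4480.89/3928.23 − 1 = 0.1407, i.e. 14.07%.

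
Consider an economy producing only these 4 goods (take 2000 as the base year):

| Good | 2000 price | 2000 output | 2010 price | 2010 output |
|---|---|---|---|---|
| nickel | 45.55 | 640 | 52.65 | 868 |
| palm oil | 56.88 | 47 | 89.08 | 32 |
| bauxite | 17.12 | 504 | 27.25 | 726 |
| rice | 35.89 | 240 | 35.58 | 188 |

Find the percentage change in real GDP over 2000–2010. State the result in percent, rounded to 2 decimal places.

23.37%

Real GDP 2000 = Nominal GDP 2000 = 45.55·640 + 56.88·47 + 17.12·504 + 35.89·240 = 49067.44.
Real GDP 2010 (at 2000 prices) = 45.55·868 + 56.88·32 + 17.12·726 + 35.89·188 = 60534.00.
Real growth = 60534.00/49067.44 − 1 = 0.2337.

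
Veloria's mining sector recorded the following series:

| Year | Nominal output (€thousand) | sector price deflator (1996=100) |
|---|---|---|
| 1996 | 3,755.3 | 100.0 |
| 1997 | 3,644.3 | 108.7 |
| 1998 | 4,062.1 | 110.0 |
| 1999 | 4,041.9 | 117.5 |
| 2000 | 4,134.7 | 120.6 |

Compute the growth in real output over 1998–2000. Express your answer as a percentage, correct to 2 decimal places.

-7.16%

Real output 1998 = 4062.1/1.100 = 3692.82.
Real output 2000 = 4134.7/1.206 = 3428.44.
Change = 3428.44/3692.82 − 1 = -0.0716.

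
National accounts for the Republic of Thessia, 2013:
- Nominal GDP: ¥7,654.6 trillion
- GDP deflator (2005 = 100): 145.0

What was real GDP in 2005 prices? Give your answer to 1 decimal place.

¥5,279.0 trillion

Real GDP = Nominal / (GDP deflator/100) = 7654.6 / 1.450 = 5279.03.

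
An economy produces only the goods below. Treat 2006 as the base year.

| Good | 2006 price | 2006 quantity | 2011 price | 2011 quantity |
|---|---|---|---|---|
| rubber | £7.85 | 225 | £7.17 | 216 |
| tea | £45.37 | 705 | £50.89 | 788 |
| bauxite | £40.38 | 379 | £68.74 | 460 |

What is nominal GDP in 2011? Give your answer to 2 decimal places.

Nominal GDP 2011 = Σ (p_2011 × q_2011) = 7.17·216 + 50.89·788 + 68.74·460 = 73270.44.

£73270.44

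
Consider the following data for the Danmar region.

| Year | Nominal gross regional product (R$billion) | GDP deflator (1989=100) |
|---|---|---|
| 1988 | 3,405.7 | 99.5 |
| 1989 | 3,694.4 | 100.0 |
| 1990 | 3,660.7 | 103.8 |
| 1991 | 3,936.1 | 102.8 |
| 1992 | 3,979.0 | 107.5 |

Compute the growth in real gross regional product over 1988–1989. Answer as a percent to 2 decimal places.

7.93%

Real gross regional product 1988 = 3405.7/0.995 = 3422.81.
Real gross regional product 1989 = 3694.4/1.000 = 3694.40.
Change = 3694.40/3422.81 − 1 = 0.0793.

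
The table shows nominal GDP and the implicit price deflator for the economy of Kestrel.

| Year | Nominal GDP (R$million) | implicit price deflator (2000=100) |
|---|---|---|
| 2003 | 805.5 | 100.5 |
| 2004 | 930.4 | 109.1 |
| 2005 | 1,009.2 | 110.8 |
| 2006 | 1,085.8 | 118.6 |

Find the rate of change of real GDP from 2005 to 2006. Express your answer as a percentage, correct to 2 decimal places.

Real GDP 2005 = 1009.2/1.108 = 910.83.
Real GDP 2006 = 1085.8/1.186 = 915.51.
Change = 915.51/910.83 − 1 = 0.0051.

0.51%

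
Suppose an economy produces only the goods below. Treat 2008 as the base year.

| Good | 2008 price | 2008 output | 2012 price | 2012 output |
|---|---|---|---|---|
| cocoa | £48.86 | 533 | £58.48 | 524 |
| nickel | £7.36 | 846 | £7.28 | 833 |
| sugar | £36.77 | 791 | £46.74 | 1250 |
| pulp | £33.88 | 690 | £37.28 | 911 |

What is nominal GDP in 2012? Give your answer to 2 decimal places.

Nominal GDP 2012 = Σ (p_2012 × q_2012) = 58.48·524 + 7.28·833 + 46.74·1250 + 37.28·911 = 129094.84.

£129094.84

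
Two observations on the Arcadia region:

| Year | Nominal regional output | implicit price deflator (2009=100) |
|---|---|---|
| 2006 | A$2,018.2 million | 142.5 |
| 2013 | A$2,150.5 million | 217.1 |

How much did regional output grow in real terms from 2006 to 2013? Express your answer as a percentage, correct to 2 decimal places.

Real regional output 2006 = 2018.2 / 1.425 = 1416.28.
Real regional output 2013 = 2150.5 / 2.171 = 990.56.
Real growth = 990.56 / 1416.28 − 1 = -0.3006.

-30.06%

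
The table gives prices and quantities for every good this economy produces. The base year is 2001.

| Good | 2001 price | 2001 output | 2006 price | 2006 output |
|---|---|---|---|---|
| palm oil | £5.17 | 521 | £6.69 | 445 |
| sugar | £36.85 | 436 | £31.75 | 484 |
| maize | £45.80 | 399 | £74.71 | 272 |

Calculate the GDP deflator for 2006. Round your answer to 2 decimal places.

118.63

Nominal GDP 2006 = 6.69·445 + 31.75·484 + 74.71·272 = 38665.17.
Real GDP 2006 (at 2001 prices) = 5.17·445 + 36.85·484 + 45.80·272 = 32593.65.
Deflator = Nominal/Real × 100 = 38665.17/32593.65 × 100 = 118.628.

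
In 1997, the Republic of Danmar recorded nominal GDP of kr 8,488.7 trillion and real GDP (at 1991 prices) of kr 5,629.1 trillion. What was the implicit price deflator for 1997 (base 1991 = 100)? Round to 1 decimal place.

implicit price deflator = (Nominal / Real) × 100 = 8488.7 / 5629.1 × 100 = 150.80.

150.8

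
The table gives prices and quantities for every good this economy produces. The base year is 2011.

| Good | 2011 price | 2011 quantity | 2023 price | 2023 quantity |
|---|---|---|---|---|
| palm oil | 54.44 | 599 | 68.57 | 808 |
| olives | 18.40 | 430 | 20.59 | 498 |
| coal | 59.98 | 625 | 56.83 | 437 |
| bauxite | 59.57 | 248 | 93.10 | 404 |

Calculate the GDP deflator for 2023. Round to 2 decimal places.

123.86

Nominal GDP 2023 = 68.57·808 + 20.59·498 + 56.83·437 + 93.10·404 = 128105.49.
Real GDP 2023 (at 2011 prices) = 54.44·808 + 18.40·498 + 59.98·437 + 59.57·404 = 103428.26.
Deflator = Nominal/Real × 100 = 128105.49/103428.26 × 100 = 123.859.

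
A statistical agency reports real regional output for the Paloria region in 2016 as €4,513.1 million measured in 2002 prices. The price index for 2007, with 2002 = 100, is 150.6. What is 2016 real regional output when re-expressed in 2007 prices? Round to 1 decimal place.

€6,796.7 million

Real regional output in 2007 prices = Real regional output in 2002 prices × (P_2007/P_2002) = 4513.1 × 1.506 = 6796.73.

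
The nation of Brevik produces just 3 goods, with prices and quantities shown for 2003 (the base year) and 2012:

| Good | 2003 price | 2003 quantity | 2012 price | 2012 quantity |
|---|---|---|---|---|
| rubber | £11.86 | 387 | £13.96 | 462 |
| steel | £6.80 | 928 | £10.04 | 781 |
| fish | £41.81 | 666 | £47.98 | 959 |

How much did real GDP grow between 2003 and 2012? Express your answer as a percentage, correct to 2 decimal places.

31.33%

Real GDP 2003 = Nominal GDP 2003 = 11.86·387 + 6.80·928 + 41.81·666 = 38745.68.
Real GDP 2012 (at 2003 prices) = 11.86·462 + 6.80·781 + 41.81·959 = 50885.91.
Real growth = 50885.91/38745.68 − 1 = 0.3133.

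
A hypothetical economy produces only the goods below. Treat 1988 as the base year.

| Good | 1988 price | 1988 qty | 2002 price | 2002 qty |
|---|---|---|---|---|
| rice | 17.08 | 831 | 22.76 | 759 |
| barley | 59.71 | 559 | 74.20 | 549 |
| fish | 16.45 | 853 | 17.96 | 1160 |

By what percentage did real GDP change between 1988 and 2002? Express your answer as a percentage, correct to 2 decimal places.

Real GDP 1988 = Nominal GDP 1988 = 17.08·831 + 59.71·559 + 16.45·853 = 61603.22.
Real GDP 2002 (at 1988 prices) = 17.08·759 + 59.71·549 + 16.45·1160 = 64826.51.
Real growth = 64826.51/61603.22 − 1 = 0.0523.

5.23%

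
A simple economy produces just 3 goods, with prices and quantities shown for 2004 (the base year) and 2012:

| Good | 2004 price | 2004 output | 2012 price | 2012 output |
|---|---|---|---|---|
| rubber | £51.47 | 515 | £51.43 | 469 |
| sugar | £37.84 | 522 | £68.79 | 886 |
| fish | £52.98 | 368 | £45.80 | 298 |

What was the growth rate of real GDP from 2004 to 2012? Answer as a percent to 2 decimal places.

Real GDP 2004 = Nominal GDP 2004 = 51.47·515 + 37.84·522 + 52.98·368 = 65756.17.
Real GDP 2012 (at 2004 prices) = 51.47·469 + 37.84·886 + 52.98·298 = 73453.71.
Real growth = 73453.71/65756.17 − 1 = 0.1171.

11.71%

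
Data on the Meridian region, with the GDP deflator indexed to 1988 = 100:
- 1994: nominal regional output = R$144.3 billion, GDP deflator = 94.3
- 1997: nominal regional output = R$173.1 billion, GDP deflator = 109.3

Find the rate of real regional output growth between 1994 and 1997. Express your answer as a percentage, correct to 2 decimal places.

3.50%

Deflate each year: 1994 → 144.3/0.943 = 153.02; 1997 → 173.1/1.093 = 158.37.
So real regional output changed by 158.37/153.02 − 1 = 0.0350, i.e. 3.50%.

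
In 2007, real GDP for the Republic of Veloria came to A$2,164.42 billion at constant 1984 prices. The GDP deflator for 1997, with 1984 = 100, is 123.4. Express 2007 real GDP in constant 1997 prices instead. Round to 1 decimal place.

Real GDP in 1997 prices = Real GDP in 1984 prices × (P_1997/P_1984) = 2164.42 × 1.234 = 2670.89.

A$2,670.9 billion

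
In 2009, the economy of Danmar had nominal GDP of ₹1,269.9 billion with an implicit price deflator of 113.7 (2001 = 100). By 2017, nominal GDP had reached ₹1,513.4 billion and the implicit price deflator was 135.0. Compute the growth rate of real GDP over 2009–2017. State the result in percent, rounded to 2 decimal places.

0.37%

Real GDP 2009 = 1269.9 / 1.137 = 1116.89.
Real GDP 2017 = 1513.4 / 1.350 = 1121.04.
Real growth = 1121.04 / 1116.89 − 1 = 0.0037.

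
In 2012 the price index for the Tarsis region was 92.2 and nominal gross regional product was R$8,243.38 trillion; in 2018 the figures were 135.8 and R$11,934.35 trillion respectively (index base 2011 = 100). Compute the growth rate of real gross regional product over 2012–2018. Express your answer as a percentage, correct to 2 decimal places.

Deflate each year: 2012 → 8243.38/0.922 = 8940.76; 2018 → 11934.35/1.358 = 8788.18.
So real gross regional product changed by 8788.18/8940.76 − 1 = -0.0171, i.e. -1.71%.

-1.71%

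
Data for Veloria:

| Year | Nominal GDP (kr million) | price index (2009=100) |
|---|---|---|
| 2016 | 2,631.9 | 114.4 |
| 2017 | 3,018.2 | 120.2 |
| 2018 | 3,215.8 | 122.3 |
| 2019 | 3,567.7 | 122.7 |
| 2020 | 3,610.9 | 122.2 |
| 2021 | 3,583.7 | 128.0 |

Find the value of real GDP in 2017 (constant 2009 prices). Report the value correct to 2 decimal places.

kr 2,510.98 million

Real GDP 2017 = 3018.2 / 1.202 = 2510.98.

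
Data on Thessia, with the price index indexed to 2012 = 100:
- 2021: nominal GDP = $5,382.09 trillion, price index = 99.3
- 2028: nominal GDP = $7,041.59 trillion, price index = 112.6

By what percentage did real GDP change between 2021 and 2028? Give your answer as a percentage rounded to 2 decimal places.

Real GDP 2021 = 5382.09 / 0.993 = 5420.03.
Real GDP 2028 = 7041.59 / 1.126 = 6253.63.
Real growth = 6253.63 / 5420.03 − 1 = 0.1538.

15.38%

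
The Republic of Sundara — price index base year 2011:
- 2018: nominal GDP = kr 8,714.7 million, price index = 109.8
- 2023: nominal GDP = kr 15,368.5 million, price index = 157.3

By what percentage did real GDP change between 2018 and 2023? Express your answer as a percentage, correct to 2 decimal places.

23.10%

Deflate each year: 2018 → 8714.7/1.098 = 7936.89; 2023 → 15368.5/1.573 = 9770.18.
So real GDP changed by 9770.18/7936.89 − 1 = 0.2310, i.e. 23.10%.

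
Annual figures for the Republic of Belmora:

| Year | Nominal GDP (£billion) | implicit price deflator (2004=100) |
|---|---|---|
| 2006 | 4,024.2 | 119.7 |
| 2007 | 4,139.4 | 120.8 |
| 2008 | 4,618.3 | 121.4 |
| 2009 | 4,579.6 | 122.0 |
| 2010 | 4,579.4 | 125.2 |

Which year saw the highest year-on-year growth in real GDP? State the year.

2007: real = 4139.4/1.208 = 3426.66; growth vs 2006 (3361.90) = 1.93%.
2008: real = 4618.3/1.214 = 3804.20; growth vs 2007 (3426.66) = 11.02%.
2009: real = 4579.6/1.220 = 3753.77; growth vs 2008 (3804.20) = -1.33%.
2010: real = 4579.4/1.252 = 3657.67; growth vs 2009 (3753.77) = -2.56%.

2008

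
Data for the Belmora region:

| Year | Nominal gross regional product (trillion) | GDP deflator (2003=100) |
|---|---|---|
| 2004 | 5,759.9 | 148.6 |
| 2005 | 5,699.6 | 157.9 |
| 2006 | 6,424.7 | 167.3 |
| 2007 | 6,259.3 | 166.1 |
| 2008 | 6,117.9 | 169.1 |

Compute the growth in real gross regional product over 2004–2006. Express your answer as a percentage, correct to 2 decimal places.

Real gross regional product 2004 = 5759.9/1.486 = 3876.11.
Real gross regional product 2006 = 6424.7/1.673 = 3840.23.
Change = 3840.23/3876.11 − 1 = -0.0093.

-0.93%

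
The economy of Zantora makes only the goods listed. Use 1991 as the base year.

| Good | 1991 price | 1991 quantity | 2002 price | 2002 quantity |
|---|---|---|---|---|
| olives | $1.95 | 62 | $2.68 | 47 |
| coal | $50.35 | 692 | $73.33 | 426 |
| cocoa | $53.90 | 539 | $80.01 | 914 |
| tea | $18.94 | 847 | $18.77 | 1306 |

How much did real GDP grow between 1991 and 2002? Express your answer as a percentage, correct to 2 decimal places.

19.34%

Real GDP 1991 = Nominal GDP 1991 = 1.95·62 + 50.35·692 + 53.90·539 + 18.94·847 = 80057.38.
Real GDP 2002 (at 1991 prices) = 1.95·47 + 50.35·426 + 53.90·914 + 18.94·1306 = 95540.99.
Real growth = 95540.99/80057.38 − 1 = 0.1934.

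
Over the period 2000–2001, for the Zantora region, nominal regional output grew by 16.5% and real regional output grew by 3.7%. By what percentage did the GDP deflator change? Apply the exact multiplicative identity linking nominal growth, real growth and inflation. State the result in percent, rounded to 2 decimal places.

(1 + g_nom) = (1 + g_real)(1 + π), so π = 1.1650 / 1.0370 − 1 = 0.12343.

12.34%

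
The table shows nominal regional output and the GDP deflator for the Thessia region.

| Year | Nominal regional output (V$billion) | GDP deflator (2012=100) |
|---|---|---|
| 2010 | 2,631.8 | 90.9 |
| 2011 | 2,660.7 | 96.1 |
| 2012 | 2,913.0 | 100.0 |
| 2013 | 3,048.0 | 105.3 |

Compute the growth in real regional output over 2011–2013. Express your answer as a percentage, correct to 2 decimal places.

4.55%

Real regional output 2011 = 2660.7/0.961 = 2768.68.
Real regional output 2013 = 3048.0/1.053 = 2894.59.
Change = 2894.59/2768.68 − 1 = 0.0455.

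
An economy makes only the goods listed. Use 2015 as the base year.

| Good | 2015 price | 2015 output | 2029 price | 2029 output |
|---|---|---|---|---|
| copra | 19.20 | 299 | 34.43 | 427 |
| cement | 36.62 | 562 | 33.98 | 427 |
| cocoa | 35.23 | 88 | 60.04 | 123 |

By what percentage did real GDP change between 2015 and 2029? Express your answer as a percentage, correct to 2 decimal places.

-4.26%

Real GDP 2015 = Nominal GDP 2015 = 19.20·299 + 36.62·562 + 35.23·88 = 29421.48.
Real GDP 2029 (at 2015 prices) = 19.20·427 + 36.62·427 + 35.23·123 = 28168.43.
Real growth = 28168.43/29421.48 − 1 = -0.0426.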